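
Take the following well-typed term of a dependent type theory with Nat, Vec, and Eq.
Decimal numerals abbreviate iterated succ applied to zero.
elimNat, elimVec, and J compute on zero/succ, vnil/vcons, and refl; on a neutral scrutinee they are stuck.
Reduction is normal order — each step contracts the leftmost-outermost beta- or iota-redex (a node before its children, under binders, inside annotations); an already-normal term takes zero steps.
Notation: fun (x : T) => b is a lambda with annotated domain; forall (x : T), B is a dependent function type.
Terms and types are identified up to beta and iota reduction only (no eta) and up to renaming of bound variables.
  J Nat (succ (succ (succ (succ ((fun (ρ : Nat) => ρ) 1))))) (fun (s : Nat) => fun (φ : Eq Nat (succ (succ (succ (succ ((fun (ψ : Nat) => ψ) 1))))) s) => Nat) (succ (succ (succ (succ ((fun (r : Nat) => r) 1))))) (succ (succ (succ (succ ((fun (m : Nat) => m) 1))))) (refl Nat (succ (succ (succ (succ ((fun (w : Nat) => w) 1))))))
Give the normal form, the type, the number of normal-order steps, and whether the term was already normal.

normal form:
  5
the term's type:
  Nat
normal-order step count: 2
already normal: no
first redex: a J iota-redex


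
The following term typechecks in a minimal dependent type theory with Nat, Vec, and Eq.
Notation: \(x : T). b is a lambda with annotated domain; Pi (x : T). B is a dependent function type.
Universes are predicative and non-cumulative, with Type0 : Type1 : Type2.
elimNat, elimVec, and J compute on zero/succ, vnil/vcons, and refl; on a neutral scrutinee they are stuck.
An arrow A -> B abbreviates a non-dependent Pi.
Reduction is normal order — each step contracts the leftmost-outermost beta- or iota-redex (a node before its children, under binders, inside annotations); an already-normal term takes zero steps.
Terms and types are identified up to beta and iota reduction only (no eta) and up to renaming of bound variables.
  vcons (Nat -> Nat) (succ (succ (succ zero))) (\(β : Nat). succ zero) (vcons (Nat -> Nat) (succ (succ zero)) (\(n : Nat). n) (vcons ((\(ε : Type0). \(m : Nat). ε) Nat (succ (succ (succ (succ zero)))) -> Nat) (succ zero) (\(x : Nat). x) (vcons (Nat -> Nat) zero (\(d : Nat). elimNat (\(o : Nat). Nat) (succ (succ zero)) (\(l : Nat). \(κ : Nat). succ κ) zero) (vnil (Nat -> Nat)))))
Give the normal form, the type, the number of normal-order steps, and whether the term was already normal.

resulting normal form:
  vcons (Nat -> Nat) (succ (succ (succ zero))) (\(β : Nat). succ zero) (vcons (Nat -> Nat) (succ (succ zero)) (\(n : Nat). n) (vcons (Nat -> Nat) (succ zero) (\(ε : Nat). ε) (vcons (Nat -> Nat) zero (\(m : Nat). succ (succ zero)) (vnil (Nat -> Nat)))))
the term's type:
  Vec (Nat -> Nat) (succ (succ (succ (succ zero))))
normal-order step count: 3
already normal: no
first redex: a beta-redex


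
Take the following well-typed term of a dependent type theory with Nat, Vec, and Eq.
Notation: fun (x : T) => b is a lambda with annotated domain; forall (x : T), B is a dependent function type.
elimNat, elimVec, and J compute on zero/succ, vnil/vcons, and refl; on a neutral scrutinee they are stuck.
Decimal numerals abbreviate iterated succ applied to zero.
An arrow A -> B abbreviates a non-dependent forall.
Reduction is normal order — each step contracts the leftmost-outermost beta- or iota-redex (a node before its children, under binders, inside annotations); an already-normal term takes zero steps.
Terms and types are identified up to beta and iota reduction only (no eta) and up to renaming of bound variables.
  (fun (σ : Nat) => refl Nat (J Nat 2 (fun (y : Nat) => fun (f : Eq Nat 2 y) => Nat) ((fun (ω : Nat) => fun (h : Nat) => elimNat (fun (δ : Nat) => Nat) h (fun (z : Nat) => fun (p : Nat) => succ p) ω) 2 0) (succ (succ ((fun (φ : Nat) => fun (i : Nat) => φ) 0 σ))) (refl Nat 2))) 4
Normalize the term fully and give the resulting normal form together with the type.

normal form:
  refl Nat 2
type:
  Eq Nat 2 2


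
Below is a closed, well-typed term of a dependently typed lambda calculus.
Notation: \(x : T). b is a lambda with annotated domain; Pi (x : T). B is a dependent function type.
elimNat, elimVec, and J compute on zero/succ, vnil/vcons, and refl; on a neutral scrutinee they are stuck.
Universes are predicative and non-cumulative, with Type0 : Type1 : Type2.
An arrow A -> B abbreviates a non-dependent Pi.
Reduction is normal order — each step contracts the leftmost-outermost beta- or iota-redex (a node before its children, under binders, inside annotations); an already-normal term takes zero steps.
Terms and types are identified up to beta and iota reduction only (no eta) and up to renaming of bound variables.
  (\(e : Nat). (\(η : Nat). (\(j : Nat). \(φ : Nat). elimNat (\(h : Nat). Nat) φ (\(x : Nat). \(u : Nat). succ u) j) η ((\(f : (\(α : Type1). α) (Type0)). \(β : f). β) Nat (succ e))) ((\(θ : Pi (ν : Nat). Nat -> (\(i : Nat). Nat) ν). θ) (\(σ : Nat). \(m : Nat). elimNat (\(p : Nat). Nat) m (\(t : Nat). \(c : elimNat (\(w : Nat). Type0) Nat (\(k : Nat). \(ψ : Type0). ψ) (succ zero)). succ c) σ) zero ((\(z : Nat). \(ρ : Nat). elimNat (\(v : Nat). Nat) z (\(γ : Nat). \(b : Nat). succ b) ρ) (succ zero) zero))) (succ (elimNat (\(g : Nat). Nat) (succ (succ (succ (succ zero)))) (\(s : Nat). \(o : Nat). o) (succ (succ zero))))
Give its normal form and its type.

reduced normal form:
  succ (succ (succ (succ (succ (succ (succ zero))))))
type:
  Nat


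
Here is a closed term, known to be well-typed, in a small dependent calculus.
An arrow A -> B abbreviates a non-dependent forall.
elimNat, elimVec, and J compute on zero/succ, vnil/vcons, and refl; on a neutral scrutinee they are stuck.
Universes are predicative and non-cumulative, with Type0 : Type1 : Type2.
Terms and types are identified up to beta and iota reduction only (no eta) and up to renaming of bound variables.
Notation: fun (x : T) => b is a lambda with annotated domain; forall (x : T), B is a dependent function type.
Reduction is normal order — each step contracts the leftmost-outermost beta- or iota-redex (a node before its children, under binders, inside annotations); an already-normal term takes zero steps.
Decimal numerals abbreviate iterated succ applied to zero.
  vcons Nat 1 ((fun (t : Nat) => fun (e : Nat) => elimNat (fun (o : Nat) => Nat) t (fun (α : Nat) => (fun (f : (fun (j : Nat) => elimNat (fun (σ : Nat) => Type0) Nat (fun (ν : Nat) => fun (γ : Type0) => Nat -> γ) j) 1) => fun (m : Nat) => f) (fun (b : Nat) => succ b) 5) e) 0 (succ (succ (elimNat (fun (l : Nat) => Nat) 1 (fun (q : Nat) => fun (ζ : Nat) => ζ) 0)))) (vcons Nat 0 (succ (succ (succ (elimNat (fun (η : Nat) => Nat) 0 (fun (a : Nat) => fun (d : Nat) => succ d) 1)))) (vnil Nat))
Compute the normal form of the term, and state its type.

resulting normal form:
  vcons Nat 1 3 (vcons Nat 0 4 (vnil Nat))
type:
  Vec Nat 2


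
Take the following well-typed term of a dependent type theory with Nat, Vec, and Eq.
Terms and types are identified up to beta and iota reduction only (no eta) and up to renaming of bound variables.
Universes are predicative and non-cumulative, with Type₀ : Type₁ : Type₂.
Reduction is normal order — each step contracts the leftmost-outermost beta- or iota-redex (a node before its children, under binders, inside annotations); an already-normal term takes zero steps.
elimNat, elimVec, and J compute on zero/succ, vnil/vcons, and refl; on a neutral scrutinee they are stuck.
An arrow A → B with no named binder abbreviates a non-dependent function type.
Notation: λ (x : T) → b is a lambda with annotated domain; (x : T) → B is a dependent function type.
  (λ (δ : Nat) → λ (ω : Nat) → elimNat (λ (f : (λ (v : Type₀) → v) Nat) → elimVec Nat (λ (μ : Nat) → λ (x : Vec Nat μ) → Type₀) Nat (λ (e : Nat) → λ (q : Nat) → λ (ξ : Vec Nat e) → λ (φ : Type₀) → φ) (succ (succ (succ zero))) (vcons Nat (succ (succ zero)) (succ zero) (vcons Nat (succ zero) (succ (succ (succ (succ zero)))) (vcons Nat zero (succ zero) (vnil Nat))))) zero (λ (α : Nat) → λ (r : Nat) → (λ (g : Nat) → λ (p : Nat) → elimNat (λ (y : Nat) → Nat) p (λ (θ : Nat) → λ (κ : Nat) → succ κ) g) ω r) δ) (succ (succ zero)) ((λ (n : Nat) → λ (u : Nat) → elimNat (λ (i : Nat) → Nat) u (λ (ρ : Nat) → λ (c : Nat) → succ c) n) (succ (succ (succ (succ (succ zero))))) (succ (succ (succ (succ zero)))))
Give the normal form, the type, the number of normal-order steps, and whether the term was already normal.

reduced normal form:
  succ (succ (succ (succ (succ (succ (succ (succ (succ (succ (succ (succ (succ (succ (succ (succ (succ (succ zero)))))))))))))))))
the term's type:
  Nat
steps to reach normal form (normal order): 105
already normal: no
first contracted redex: a beta-redex


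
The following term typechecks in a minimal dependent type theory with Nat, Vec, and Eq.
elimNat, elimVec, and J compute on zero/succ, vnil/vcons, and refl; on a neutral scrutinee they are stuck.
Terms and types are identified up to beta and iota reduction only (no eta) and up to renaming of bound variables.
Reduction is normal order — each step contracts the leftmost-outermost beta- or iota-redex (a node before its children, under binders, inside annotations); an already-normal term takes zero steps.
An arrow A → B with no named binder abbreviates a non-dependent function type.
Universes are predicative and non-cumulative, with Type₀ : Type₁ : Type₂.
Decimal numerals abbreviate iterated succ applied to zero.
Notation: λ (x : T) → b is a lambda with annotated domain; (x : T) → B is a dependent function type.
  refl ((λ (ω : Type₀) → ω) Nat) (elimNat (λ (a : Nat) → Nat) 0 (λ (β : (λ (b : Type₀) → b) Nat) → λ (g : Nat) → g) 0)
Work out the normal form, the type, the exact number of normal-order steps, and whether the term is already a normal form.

normal form:
  refl Nat 0
inferred type:
  Eq Nat 0 0
reduction steps (normal order): 2
started in normal form: no
first contracted redex: a beta-redex


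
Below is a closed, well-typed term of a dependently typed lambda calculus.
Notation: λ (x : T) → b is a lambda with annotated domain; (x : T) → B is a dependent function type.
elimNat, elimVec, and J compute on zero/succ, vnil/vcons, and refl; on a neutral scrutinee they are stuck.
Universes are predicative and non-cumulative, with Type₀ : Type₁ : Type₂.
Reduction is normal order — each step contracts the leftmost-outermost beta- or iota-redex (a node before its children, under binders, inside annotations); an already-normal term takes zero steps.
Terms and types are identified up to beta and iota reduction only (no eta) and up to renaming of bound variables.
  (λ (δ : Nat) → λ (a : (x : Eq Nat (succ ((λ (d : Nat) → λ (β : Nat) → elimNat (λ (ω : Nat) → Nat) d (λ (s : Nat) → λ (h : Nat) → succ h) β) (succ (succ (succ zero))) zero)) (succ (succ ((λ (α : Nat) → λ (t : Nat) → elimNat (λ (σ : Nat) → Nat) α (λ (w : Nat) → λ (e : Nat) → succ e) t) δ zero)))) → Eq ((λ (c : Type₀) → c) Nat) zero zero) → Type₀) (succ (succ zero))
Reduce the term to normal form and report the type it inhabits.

resulting normal form:
  λ (δ : (a : Eq Nat (succ (succ (succ (succ zero)))) (succ (succ (succ (succ zero))))) → Eq Nat zero zero) → Type₀
the term's type:
  (δ : (a : Eq Nat (succ (succ (succ (succ zero)))) (succ (succ (succ (succ zero))))) → Eq Nat zero zero) → Type₁


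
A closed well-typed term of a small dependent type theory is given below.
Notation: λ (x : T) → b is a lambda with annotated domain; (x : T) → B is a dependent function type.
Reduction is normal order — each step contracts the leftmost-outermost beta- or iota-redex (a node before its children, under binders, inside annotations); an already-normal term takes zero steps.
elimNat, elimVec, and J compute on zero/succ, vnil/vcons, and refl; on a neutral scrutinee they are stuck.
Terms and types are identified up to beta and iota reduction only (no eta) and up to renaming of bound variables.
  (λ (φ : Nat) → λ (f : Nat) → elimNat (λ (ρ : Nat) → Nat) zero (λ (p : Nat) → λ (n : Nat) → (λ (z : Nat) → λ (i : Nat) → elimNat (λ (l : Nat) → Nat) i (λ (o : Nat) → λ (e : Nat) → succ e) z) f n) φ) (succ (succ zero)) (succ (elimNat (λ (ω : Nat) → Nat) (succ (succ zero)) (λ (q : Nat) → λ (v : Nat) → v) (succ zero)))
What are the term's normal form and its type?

resulting normal form:
  succ (succ (succ (succ (succ (succ zero)))))
inferred type:
  Nat
observation: contracting a beta-redex first, the term normalizes in 41 steps.


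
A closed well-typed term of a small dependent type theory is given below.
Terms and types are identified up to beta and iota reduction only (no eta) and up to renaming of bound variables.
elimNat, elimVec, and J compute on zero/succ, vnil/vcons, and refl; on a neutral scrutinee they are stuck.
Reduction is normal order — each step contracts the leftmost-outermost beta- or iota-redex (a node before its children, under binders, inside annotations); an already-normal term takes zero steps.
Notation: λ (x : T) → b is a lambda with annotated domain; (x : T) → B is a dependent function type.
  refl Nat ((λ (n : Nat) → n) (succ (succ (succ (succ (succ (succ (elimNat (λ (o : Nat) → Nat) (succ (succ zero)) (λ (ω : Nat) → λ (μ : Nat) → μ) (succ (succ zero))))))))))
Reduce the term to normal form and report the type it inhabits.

resulting normal form:
  refl Nat (succ (succ (succ (succ (succ (succ (succ (succ zero))))))))
type:
  Eq Nat (succ (succ (succ (succ (succ (succ (succ (succ zero)))))))) (succ (succ (succ (succ (succ (succ (succ (succ zero))))))))
observation: normalization takes exactly 8 steps under the normal-order strategy.


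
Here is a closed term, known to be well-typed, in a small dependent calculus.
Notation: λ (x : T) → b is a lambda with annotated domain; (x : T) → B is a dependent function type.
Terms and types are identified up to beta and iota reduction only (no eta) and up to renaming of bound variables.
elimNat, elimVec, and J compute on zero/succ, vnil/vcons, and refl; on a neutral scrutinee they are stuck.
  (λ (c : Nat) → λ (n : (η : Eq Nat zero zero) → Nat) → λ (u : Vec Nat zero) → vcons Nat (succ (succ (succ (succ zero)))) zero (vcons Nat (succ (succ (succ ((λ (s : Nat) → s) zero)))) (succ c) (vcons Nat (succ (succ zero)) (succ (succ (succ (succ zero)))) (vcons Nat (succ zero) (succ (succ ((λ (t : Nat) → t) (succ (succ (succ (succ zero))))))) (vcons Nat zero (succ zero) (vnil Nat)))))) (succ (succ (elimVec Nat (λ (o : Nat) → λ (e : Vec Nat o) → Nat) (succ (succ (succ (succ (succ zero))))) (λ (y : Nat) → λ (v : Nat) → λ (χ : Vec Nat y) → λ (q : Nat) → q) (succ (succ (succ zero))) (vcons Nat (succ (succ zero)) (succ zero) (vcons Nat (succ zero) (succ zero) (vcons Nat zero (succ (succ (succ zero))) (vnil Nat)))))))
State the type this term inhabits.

the term's type:
  (c : (n : Eq Nat zero zero) → Nat) → (η : Vec Nat zero) → Vec Nat (succ (succ (succ (succ (succ zero)))))


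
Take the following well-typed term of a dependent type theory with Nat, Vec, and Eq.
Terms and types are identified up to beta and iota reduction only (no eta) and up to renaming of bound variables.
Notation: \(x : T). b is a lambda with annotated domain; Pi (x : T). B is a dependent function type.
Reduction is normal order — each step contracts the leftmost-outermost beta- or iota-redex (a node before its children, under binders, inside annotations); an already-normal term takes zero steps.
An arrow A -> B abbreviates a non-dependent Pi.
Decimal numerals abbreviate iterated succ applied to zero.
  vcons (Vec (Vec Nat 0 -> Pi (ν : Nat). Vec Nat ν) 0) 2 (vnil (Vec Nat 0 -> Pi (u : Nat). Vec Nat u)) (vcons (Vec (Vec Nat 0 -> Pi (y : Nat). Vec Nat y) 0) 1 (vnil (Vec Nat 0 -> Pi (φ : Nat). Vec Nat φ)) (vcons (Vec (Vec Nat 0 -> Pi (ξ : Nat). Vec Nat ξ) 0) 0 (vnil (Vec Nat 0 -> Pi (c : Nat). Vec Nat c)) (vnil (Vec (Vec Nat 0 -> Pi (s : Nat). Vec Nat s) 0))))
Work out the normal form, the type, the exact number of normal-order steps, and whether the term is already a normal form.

reduced normal form:
  vcons (Vec (Vec Nat 0 -> Pi (ν : Nat). Vec Nat ν) 0) 2 (vnil (Vec Nat 0 -> Pi (u : Nat). Vec Nat u)) (vcons (Vec (Vec Nat 0 -> Pi (y : Nat). Vec Nat y) 0) 1 (vnil (Vec Nat 0 -> Pi (φ : Nat). Vec Nat φ)) (vcons (Vec (Vec Nat 0 -> Pi (ξ : Nat). Vec Nat ξ) 0) 0 (vnil (Vec Nat 0 -> Pi (c : Nat). Vec Nat c)) (vnil (Vec (Vec Nat 0 -> Pi (s : Nat). Vec Nat s) 0))))
type:
  Vec (Vec (Vec Nat 0 -> Pi (ν : Nat). Vec Nat ν) 0) 3
normal-order step count: 0
already normal: yes


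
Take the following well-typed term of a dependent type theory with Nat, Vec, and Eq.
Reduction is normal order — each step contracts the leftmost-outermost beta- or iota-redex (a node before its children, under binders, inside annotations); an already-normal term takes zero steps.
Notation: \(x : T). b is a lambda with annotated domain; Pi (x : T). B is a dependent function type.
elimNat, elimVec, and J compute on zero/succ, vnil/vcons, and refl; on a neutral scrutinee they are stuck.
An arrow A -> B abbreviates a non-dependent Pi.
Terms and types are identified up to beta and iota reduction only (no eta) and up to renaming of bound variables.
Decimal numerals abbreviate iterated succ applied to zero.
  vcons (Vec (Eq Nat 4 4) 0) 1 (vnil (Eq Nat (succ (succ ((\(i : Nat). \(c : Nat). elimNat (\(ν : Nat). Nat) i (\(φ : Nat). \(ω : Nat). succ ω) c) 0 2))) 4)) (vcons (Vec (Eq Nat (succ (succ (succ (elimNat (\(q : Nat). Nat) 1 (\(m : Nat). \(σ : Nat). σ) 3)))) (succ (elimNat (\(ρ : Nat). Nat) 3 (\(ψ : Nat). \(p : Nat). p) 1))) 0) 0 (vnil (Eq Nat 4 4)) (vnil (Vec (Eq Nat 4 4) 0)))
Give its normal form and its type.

normal form:
  vcons (Vec (Eq Nat 4 4) 0) 1 (vnil (Eq Nat 4 4)) (vcons (Vec (Eq Nat 4 4) 0) 0 (vnil (Eq Nat 4 4)) (vnil (Vec (Eq Nat 4 4) 0)))
type:
  Vec (Vec (Eq Nat 4 4) 0) 2


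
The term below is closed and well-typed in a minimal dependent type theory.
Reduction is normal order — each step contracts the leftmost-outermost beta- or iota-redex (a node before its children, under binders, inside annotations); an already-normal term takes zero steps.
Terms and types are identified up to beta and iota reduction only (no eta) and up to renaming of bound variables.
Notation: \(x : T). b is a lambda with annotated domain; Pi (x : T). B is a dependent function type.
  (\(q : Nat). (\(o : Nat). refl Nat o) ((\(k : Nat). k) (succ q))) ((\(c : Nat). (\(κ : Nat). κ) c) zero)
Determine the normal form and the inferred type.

resulting normal form:
  refl Nat (succ zero)
the term's type:
  Eq Nat (succ zero) (succ zero)


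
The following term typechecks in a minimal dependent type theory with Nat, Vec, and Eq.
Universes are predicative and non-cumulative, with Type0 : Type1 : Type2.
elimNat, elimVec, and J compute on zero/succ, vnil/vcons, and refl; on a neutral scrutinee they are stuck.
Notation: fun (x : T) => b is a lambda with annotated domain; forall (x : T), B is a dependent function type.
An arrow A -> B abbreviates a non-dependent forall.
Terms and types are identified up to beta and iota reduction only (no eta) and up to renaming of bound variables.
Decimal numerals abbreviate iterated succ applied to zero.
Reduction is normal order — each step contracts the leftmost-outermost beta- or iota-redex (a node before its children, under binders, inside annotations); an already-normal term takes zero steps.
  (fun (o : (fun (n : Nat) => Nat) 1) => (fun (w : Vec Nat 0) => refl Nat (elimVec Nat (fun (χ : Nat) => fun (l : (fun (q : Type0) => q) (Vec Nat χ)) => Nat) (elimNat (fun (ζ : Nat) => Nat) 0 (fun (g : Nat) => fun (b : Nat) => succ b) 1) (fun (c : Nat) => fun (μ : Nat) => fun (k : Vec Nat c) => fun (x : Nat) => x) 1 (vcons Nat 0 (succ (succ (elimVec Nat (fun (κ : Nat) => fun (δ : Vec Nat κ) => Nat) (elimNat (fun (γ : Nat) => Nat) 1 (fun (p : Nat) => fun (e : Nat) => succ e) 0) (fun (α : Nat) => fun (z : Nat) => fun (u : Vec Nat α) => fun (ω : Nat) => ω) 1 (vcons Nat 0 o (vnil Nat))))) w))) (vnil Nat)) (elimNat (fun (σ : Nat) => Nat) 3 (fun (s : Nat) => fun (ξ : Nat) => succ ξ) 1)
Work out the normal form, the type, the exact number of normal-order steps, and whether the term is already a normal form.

normal form:
  refl Nat 1
type:
  Eq Nat 1 1
reduction steps (normal order): 12
term was already normal: no
first redex: a beta-redex


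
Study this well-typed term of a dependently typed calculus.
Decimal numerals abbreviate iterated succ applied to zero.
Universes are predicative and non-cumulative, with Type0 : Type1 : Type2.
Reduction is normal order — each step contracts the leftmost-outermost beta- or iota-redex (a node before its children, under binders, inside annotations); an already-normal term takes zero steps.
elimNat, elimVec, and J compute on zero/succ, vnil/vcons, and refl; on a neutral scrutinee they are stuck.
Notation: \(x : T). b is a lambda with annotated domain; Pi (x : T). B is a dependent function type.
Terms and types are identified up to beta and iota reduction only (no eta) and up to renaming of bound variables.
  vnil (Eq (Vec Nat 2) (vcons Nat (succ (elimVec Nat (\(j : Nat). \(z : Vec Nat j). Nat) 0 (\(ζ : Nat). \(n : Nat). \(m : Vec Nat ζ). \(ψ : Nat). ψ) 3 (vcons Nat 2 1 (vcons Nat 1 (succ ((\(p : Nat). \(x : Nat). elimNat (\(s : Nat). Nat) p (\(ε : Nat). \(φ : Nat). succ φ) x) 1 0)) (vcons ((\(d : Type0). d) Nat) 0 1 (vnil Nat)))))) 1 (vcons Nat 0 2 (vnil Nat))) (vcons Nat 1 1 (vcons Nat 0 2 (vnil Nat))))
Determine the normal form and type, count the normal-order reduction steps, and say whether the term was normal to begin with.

normal form:
  vnil (Eq (Vec Nat 2) (vcons Nat 1 1 (vcons Nat 0 2 (vnil Nat))) (vcons Nat 1 1 (vcons Nat 0 2 (vnil Nat))))
type:
  Vec (Eq (Vec Nat 2) (vcons Nat 1 1 (vcons Nat 0 2 (vnil Nat))) (vcons Nat 1 1 (vcons Nat 0 2 (vnil Nat)))) 0
reduction steps (normal order): 16
term was already normal: no
first redex: an elimVec iota-redex


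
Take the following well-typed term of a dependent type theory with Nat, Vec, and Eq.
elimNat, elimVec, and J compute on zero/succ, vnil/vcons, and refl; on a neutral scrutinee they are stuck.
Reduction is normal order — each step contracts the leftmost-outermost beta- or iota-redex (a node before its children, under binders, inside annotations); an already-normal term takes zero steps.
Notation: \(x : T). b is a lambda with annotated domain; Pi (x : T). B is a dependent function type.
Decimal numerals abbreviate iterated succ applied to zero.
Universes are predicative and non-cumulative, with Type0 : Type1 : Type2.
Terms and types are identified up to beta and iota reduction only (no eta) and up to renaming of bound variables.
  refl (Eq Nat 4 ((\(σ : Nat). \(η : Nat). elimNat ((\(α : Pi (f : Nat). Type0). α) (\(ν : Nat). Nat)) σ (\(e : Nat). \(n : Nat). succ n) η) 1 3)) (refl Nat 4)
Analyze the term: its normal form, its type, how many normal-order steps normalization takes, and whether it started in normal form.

normal form:
  refl (Eq Nat 4 4) (refl Nat 4)
the term's type:
  Eq (Eq Nat 4 4) (refl Nat 4) (refl Nat 4)
steps to reach normal form (normal order): 12
already normal: no
first redex: a beta-redex


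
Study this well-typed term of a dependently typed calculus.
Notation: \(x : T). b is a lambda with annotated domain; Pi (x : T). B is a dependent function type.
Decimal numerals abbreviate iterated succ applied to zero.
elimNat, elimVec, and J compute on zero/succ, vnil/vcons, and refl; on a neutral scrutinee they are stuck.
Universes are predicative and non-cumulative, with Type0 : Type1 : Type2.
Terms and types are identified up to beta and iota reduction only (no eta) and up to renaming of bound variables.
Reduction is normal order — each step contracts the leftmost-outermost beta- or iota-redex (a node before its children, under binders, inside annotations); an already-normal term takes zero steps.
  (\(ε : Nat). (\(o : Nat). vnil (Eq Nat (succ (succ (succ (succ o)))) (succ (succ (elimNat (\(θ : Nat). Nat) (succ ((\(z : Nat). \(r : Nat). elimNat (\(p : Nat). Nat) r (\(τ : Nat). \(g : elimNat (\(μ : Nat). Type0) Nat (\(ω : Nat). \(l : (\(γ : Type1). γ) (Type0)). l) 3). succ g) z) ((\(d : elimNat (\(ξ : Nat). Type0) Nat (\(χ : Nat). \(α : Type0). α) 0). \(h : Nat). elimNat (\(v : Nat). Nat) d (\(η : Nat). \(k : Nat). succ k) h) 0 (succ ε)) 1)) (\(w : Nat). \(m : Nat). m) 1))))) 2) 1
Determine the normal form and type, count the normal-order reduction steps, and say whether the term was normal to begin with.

reduced normal form:
  vnil (Eq Nat 6 6)
inferred type:
  Vec (Eq Nat 6 6) 0
steps to reach normal form (normal order): 34
started in normal form: no
first redex: a beta-redex


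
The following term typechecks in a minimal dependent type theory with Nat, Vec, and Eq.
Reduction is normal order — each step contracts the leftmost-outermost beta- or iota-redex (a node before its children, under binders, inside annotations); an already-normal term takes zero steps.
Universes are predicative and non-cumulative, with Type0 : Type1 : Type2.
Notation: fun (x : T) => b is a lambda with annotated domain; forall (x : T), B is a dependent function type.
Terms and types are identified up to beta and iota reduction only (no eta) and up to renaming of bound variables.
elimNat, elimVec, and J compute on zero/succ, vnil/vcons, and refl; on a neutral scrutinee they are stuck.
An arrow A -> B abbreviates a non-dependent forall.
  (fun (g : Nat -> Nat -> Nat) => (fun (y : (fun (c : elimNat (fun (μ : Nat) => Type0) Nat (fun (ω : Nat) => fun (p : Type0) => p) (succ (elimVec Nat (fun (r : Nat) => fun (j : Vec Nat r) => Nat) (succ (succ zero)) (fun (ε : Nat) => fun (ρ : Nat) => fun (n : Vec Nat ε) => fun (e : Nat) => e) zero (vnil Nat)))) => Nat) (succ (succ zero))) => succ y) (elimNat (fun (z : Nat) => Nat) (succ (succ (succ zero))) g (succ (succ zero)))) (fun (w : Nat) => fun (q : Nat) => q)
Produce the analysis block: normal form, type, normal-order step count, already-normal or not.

reduced normal form:
  succ (succ (succ (succ zero)))
the term's type:
  Nat
reduction steps (normal order): 9
term was already normal: no
first contracted redex: a beta-redex


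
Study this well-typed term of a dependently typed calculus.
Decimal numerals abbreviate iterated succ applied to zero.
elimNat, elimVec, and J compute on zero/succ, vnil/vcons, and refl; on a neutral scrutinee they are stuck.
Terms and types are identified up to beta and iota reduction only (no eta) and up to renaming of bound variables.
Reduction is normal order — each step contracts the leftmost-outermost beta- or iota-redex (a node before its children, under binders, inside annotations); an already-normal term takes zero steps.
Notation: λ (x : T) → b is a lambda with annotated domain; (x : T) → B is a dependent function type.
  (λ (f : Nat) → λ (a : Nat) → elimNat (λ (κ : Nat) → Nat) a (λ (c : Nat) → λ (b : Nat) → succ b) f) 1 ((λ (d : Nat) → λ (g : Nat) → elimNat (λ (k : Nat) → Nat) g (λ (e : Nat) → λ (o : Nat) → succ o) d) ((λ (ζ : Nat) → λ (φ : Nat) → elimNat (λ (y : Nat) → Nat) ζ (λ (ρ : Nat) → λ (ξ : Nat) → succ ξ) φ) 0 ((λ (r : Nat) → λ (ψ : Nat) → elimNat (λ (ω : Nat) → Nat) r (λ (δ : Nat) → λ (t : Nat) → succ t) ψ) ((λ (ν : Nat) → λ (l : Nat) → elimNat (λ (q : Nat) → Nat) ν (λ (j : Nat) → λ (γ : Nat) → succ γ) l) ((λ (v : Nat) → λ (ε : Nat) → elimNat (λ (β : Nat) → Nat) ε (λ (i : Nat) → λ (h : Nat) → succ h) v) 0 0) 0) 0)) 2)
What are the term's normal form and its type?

normal form:
  3
inferred type:
  Nat
observation: 21 normal-order steps separate the term from its normal form.


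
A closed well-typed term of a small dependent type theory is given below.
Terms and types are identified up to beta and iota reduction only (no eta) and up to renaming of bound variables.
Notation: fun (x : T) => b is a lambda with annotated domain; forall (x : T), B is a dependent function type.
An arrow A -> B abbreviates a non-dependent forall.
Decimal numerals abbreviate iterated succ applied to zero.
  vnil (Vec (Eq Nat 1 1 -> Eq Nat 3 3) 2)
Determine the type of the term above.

the term's type:
  Vec (Vec (Eq Nat 1 1 -> Eq Nat 3 3) 2) 0


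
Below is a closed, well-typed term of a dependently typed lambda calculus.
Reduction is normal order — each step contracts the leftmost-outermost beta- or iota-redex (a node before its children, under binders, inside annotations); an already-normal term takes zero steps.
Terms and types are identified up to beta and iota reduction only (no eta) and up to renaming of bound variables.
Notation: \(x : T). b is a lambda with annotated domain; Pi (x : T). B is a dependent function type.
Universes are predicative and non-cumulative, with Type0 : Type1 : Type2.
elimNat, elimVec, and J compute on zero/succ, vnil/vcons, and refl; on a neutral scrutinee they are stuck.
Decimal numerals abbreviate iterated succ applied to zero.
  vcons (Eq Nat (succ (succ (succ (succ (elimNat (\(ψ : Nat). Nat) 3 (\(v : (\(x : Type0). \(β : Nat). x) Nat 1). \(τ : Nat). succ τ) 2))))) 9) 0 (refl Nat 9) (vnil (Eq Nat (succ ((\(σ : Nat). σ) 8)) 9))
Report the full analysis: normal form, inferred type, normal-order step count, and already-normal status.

normal form:
  vcons (Eq Nat 9 9) 0 (refl Nat 9) (vnil (Eq Nat 9 9))
inferred type:
  Vec (Eq Nat 9 9) 1
reduction steps (normal order): 8
term was already normal: no
first redex: an elimNat iota-redex


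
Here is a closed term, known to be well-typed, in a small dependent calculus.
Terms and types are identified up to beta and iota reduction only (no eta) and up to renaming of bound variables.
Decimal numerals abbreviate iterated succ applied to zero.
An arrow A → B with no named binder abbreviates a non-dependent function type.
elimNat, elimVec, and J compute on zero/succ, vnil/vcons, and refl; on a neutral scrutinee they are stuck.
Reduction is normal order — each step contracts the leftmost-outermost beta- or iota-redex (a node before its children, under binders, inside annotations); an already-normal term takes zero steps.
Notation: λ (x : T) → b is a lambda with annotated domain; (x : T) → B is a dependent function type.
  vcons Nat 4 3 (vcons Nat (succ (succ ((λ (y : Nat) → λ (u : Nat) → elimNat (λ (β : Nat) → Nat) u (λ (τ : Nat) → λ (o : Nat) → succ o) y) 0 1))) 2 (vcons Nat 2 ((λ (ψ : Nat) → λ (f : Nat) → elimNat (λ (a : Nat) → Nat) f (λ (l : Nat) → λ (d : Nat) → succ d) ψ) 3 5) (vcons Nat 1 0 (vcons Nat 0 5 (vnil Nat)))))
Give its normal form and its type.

resulting normal form:
  vcons Nat 4 3 (vcons Nat 3 2 (vcons Nat 2 8 (vcons Nat 1 0 (vcons Nat 0 5 (vnil Nat)))))
the term's type:
  Vec Nat 5


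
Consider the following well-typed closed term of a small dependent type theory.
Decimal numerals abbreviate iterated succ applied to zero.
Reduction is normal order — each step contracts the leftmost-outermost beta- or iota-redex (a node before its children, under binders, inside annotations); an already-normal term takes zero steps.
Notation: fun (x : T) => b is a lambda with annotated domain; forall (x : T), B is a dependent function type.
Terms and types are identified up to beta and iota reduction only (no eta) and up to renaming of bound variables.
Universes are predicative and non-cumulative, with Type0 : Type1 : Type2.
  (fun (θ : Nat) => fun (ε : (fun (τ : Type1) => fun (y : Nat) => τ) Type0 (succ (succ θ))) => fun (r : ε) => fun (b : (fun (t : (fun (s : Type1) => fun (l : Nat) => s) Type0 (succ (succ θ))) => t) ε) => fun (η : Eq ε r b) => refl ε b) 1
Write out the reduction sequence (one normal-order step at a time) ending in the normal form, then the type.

normal-order reduction sequence:
  (fun (θ : Nat) => fun (ε : (fun (τ : Type1) => fun (y : Nat) => τ) Type0 (succ (succ θ))) => fun (r : ε) => fun (b : (fun (t : (fun (s : Type1) => fun (l : Nat) => s) Type0 (succ (succ θ))) => t) ε) => fun (η : Eq ε r b) => refl ε b) 1
  ~> fun (θ : (fun (ε : Type1) => fun (τ : Nat) => ε) Type0 3) => fun (y : θ) => fun (r : (fun (b : (fun (t : Type1) => fun (s : Nat) => t) Type0 3) => b) θ) => fun (l : Eq θ y r) => refl θ r
  ~> fun (θ : (fun (ε : Nat) => Type0) 3) => fun (τ : θ) => fun (y : (fun (r : (fun (b : Type1) => fun (t : Nat) => b) Type0 3) => r) θ) => fun (s : Eq θ τ y) => refl θ y
  ~> fun (θ : Type0) => fun (ε : θ) => fun (τ : (fun (y : (fun (r : Type1) => fun (b : Nat) => r) Type0 3) => y) θ) => fun (t : Eq θ ε τ) => refl θ τ
  ~> fun (θ : Type0) => fun (ε : θ) => fun (τ : θ) => fun (y : Eq θ ε τ) => refl θ τ
inferred type:
  forall (θ : Type0), forall (ε : θ), forall (τ : θ), forall (y : Eq θ ε τ), Eq θ τ τ


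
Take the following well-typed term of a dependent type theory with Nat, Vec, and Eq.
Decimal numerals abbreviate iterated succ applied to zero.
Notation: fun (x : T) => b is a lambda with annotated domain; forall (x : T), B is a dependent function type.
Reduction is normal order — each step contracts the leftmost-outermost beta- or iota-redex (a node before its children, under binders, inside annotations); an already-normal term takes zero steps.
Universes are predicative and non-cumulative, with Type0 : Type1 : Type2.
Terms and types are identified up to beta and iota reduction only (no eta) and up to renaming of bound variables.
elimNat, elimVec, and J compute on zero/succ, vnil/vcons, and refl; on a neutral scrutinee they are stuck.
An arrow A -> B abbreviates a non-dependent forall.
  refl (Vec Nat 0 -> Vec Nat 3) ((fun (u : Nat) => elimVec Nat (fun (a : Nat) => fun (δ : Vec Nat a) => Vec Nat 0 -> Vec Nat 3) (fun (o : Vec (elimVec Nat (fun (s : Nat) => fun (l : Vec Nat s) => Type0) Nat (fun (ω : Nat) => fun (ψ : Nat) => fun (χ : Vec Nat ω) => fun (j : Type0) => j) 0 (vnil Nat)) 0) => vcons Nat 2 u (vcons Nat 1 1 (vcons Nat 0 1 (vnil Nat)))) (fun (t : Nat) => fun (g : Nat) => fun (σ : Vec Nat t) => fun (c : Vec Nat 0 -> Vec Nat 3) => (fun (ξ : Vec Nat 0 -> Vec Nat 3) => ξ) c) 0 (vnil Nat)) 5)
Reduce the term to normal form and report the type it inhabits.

normal form:
  refl (Vec Nat 0 -> Vec Nat 3) (fun (u : Vec Nat 0) => vcons Nat 2 5 (vcons Nat 1 1 (vcons Nat 0 1 (vnil Nat))))
type:
  Eq (Vec Nat 0 -> Vec Nat 3) (fun (u : Vec Nat 0) => vcons Nat 2 5 (vcons Nat 1 1 (vcons Nat 0 1 (vnil Nat)))) (fun (a : Vec Nat 0) => vcons Nat 2 5 (vcons Nat 1 1 (vcons Nat 0 1 (vnil Nat))))
observation: reduction starts at a beta-redex, and 3 normal-order steps reach the normal form.


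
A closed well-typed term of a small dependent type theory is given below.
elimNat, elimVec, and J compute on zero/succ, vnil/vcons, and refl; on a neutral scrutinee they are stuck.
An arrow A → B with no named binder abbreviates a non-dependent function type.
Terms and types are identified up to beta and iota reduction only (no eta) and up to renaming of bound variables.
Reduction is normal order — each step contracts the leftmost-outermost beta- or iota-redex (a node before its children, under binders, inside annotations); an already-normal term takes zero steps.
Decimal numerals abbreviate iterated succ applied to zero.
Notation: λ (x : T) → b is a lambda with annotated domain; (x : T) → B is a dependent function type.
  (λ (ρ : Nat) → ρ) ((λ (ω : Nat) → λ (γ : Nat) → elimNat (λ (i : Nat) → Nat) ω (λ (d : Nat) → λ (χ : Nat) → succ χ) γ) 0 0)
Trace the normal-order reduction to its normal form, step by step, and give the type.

reduction (normal order):
  (λ (ρ : Nat) → ρ) ((λ (ω : Nat) → λ (γ : Nat) → elimNat (λ (i : Nat) → Nat) ω (λ (d : Nat) → λ (χ : Nat) → succ χ) γ) 0 0)
  ~> (λ (ρ : Nat) → λ (ω : Nat) → elimNat (λ (γ : Nat) → Nat) ρ (λ (i : Nat) → λ (d : Nat) → succ d) ω) 0 0
  ~> (λ (ρ : Nat) → elimNat (λ (ω : Nat) → Nat) 0 (λ (γ : Nat) → λ (i : Nat) → succ i) ρ) 0
  ~> elimNat (λ (ρ : Nat) → Nat) 0 (λ (ω : Nat) → λ (γ : Nat) → succ γ) 0
  ~> 0
type:
  Nat


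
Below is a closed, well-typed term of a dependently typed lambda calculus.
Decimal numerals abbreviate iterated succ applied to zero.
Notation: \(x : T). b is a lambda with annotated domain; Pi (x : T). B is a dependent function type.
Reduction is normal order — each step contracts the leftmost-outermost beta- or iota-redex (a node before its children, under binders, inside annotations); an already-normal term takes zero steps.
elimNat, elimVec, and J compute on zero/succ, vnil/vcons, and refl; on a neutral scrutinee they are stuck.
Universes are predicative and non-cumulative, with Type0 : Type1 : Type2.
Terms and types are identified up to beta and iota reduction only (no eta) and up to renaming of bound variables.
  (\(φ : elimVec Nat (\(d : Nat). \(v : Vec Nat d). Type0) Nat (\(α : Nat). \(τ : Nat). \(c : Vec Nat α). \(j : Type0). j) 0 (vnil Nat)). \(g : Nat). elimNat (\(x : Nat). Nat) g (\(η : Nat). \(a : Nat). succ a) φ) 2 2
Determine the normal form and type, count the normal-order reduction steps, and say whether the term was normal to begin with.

normal form:
  4
type:
  Nat
normal-order step count: 9
term was already normal: no
first contracted redex: a beta-redex


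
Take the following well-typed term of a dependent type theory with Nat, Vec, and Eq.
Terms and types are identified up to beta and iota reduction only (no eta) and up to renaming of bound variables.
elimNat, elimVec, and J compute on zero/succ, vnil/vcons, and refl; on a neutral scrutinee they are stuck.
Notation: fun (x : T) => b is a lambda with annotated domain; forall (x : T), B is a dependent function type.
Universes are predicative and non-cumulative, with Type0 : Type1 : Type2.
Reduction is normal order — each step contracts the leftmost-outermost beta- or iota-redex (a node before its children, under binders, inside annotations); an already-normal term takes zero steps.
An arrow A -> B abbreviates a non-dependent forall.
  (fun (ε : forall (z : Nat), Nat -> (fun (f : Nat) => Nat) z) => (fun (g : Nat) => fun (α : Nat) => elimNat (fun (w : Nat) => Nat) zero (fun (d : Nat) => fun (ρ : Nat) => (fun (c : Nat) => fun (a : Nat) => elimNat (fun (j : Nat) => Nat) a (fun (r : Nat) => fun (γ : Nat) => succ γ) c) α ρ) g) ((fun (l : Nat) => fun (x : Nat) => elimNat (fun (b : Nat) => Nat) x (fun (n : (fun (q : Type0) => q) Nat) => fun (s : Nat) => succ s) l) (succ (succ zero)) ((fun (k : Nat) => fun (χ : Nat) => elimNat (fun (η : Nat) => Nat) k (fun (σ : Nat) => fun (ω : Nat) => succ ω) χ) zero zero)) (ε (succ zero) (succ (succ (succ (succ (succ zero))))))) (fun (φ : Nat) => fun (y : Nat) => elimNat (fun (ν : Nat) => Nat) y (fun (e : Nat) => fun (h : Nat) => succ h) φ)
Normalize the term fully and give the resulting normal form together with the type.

reduced normal form:
  succ (succ (succ (succ (succ (succ (succ (succ (succ (succ (succ (succ zero)))))))))))
the term's type:
  Nat


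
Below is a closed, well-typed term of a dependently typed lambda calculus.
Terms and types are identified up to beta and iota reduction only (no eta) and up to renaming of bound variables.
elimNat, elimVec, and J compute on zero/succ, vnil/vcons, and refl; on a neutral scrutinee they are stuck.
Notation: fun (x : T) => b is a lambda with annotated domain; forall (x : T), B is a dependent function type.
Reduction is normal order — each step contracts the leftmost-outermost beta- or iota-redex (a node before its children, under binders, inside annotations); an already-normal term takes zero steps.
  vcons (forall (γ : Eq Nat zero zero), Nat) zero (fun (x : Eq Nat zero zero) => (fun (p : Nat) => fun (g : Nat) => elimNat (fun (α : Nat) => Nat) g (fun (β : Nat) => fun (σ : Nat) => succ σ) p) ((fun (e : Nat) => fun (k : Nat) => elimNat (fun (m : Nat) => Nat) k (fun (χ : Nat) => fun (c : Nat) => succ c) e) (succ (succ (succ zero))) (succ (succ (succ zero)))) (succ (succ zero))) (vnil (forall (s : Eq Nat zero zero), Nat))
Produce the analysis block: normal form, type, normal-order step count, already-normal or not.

reduced normal form:
  vcons (forall (γ : Eq Nat zero zero), Nat) zero (fun (x : Eq Nat zero zero) => succ (succ (succ (succ (succ (succ (succ (succ zero)))))))) (vnil (forall (p : Eq Nat zero zero), Nat))
the term's type:
  Vec (forall (γ : Eq Nat zero zero), Nat) (succ zero)
normal-order step count: 33
started in normal form: no
first contracted redex: a beta-redex
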